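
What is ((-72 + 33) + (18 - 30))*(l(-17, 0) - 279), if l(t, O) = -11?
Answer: 14790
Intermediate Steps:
((-72 + 33) + (18 - 30))*(l(-17, 0) - 279) = ((-72 + 33) + (18 - 30))*(-11 - 279) = (-39 - 12)*(-290) = -51*(-290) = 14790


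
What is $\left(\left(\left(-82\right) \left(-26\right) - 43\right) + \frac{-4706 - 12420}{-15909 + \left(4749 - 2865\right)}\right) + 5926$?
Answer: $\frac{112427501}{14025} \approx 8016.2$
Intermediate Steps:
$\left(\left(\left(-82\right) \left(-26\right) - 43\right) + \frac{-4706 - 12420}{-15909 + \left(4749 - 2865\right)}\right) + 5926 = \left(\left(2132 - 43\right) - \frac{17126}{-15909 + \left(4749 - 2865\right)}\right) + 5926 = \left(2089 - \frac{17126}{-15909 + 1884}\right) + 5926 = \left(2089 - \frac{17126}{-14025}\right) + 5926 = \left(2089 - - \frac{17126}{14025}\right) + 5926 = \left(2089 + \frac{17126}{14025}\right) + 5926 = \frac{29315351}{14025} + 5926 = \frac{112427501}{14025}$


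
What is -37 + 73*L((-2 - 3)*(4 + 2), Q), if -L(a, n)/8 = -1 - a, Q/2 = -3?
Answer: -16973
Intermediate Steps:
Q = -6 (Q = 2*(-3) = -6)
L(a, n) = 8 + 8*a (L(a, n) = -8*(-1 - a) = 8 + 8*a)
-37 + 73*L((-2 - 3)*(4 + 2), Q) = -37 + 73*(8 + 8*((-2 - 3)*(4 + 2))) = -37 + 73*(8 + 8*(-5*6)) = -37 + 73*(8 + 8*(-30)) = -37 + 73*(8 - 240) = -37 + 73*(-232) = -37 - 16936 = -16973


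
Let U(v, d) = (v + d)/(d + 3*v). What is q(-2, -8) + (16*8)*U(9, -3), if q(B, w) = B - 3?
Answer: 27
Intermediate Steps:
q(B, w) = -3 + B
U(v, d) = (d + v)/(d + 3*v)
q(-2, -8) + (16*8)*U(9, -3) = (-3 - 2) + (16*8)*((-3 + 9)/(-3 + 3*9)) = -5 + 128*(6/(-3 + 27)) = -5 + 128*(6/24) = -5 + 128*((1/24)*6) = -5 + 128*(¼) = -5 + 32 = 27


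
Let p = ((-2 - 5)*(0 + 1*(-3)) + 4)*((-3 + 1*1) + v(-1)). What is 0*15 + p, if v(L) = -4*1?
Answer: -150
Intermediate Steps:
v(L) = -4
p = -150 (p = ((-2 - 5)*(0 + 1*(-3)) + 4)*((-3 + 1*1) - 4) = (-7*(0 - 3) + 4)*((-3 + 1) - 4) = (-7*(-3) + 4)*(-2 - 4) = (21 + 4)*(-6) = 25*(-6) = -150)
0*15 + p = 0*15 - 150 = 0 - 150 = -150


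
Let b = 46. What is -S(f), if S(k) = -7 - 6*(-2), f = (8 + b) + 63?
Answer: -5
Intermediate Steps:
f = 117 (f = (8 + 46) + 63 = 54 + 63 = 117)
S(k) = 5 (S(k) = -7 + 12 = 5)
-S(f) = -1*5 = -5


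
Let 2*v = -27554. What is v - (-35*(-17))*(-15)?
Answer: -4852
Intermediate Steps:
v = -13777 (v = (½)*(-27554) = -13777)
v - (-35*(-17))*(-15) = -13777 - (-35*(-17))*(-15) = -13777 - 595*(-15) = -13777 - 1*(-8925) = -13777 + 8925 = -4852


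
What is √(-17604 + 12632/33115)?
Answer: 2*I*√4826046216055/33115 ≈ 132.68*I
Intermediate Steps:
√(-17604 + 12632/33115) = √(-582943828/33115) = 2*I*√4826046216055/33115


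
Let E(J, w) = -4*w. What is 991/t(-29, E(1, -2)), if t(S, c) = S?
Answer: -991/29 ≈ -34.172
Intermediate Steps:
991/t(-29, E(1, -2)) = 991/(-29) = 991*(-1/29) = -991/29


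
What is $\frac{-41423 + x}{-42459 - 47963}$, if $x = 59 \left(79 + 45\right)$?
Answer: $\frac{34107}{90422} \approx 0.3772$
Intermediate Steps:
$x = 7316$ ($x = 59 \cdot 124 = 7316$)
$\frac{-41423 + x}{-42459 - 47963} = \frac{-41423 + 7316}{-42459 - 47963} = - \frac{34107}{-90422} = \left(-34107\right) \left(- \frac{1}{90422}\right) = \frac{34107}{90422}$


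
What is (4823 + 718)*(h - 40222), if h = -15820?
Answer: -310528722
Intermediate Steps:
(4823 + 718)*(h - 40222) = (4823 + 718)*(-15820 - 40222) = 5541*(-56042) = -310528722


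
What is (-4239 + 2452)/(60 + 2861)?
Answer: -1787/2921 ≈ -0.61178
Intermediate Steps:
(-4239 + 2452)/(60 + 2861) = -1787/2921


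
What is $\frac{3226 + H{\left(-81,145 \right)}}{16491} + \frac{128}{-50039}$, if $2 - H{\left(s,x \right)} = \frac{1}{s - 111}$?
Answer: $\frac{30607738487}{158437084608} \approx 0.19319$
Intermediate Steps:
$H{\left(s,x \right)} = 2 - \frac{1}{-111 + s}$ ($H{\left(s,x \right)} = 2 - \frac{1}{s - 111} = 2 - \frac{1}{-111 + s}$)
$\frac{3226 + H{\left(-81,145 \right)}}{16491} + \frac{128}{-50039} = \frac{3226 + \frac{-223 + 2 \left(-81\right)}{-111 - 81}}{16491} + \frac{128}{-50039} = \left(3226 + \frac{-223 - 162}{-192}\right) \frac{1}{16491} + 128 \left(- \frac{1}{50039}\right) = \left(3226 - - \frac{385}{192}\right) \frac{1}{16491} - \frac{128}{50039} = \left(3226 + \frac{385}{192}\right) \frac{1}{16491} - \frac{128}{50039} = \frac{619777}{192} \cdot \frac{1}{16491} - \frac{128}{50039} = \frac{619777}{3166272} - \frac{128}{50039} = \frac{30607738487}{158437084608}$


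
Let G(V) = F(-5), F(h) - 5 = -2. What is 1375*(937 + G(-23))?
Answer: 1292500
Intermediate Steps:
F(h) = 3 (F(h) = 5 - 2 = 3)
G(V) = 3
1375*(937 + G(-23)) = 1375*(937 + 3) = 1375*940 = 1292500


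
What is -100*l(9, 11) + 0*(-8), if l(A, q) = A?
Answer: -900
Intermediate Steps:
-100*l(9, 11) + 0*(-8) = -100*9 + 0*(-8) = -900 + 0 = -900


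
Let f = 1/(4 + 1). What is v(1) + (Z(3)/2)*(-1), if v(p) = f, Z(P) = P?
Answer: -13/10 ≈ -1.3000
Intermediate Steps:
f = ⅕ (f = 1/5 = ⅕ ≈ 0.20000)
v(p) = ⅕
v(1) + (Z(3)/2)*(-1) = ⅕ + (3/2)*(-1) = ⅕ - 3/2 = -13/10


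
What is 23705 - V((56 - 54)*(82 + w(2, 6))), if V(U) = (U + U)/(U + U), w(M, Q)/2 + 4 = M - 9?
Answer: 23704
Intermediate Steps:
w(M, Q) = -26 + 2*M (w(M, Q) = -8 + 2*(M - 9) = -8 + 2*(-9 + M) = -8 + (-18 + 2*M) = -26 + 2*M)
V(U) = 1 (V(U) = (2*U)/((2*U)) = (2*U)*(1/(2*U)) = 1)
23705 - V((56 - 54)*(82 + w(2, 6))) = 23705 - 1*1 = 23705 - 1 = 23704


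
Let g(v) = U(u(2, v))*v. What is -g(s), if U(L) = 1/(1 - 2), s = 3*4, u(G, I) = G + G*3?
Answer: 12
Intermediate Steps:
u(G, I) = 4*G (u(G, I) = G + 3*G = 4*G)
s = 12
U(L) = -1 (U(L) = 1/(-1) = -1)
g(v) = -v
-g(s) = -(-1)*12 = -1*(-12) = 12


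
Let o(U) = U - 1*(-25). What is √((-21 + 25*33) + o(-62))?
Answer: √767 ≈ 27.695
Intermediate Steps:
o(U) = 25 + U (o(U) = U + 25 = 25 + U)
√((-21 + 25*33) + o(-62)) = √((-21 + 25*33) + (25 - 62)) = √((-21 + 825) - 37) = √(804 - 37) = √767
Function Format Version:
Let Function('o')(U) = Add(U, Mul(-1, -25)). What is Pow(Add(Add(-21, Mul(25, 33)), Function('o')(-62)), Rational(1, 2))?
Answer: Pow(767, Rational(1, 2)) ≈ 27.695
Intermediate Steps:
Function('o')(U) = Add(25, U) (Function('o')(U) = Add(U, 25) = Add(25, U))
Pow(Add(Add(-21, Mul(25, 33)), Function('o')(-62)), Rational(1, 2)) = Pow(Add(Add(-21, Mul(25, 33)), Add(25, -62)), Rational(1, 2)) = Pow(Add(Add(-21, 825), -37), Rational(1, 2)) = Pow(Add(804, -37), Rational(1, 2)) = Pow(767, Rational(1, 2))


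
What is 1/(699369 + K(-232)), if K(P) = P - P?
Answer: 1/699369 ≈ 1.4299e-6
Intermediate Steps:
K(P) = 0
1/(699369 + K(-232)) = 1/(699369 + 0) = 1/699369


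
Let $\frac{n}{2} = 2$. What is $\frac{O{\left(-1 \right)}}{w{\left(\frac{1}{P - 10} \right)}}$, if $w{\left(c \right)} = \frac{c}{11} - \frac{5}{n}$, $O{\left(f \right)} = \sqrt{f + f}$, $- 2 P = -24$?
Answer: $- \frac{44 i \sqrt{2}}{53} \approx - 1.1741 i$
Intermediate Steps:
$P = 12$ ($P = \left(- \frac{1}{2}\right) \left(-24\right) = 12$)
$n = 4$ ($n = 2 \cdot 2 = 4$)
$O{\left(f \right)} = \sqrt{2} \sqrt{f}$ ($O{\left(f \right)} = \sqrt{2 f} = \sqrt{2} \sqrt{f}$)
$w{\left(c \right)} = - \frac{5}{4} + \frac{c}{11}$ ($w{\left(c \right)} = \frac{c}{11} - \frac{5}{4} = - \frac{5}{4} + \frac{c}{11}$)
$\frac{O{\left(-1 \right)}}{w{\left(\frac{1}{P - 10} \right)}} = \frac{\sqrt{2} \sqrt{-1}}{- \frac{5}{4} + \frac{1}{11 \left(12 - 10\right)}} = \frac{\sqrt{2} i}{- \frac{5}{4} + \frac{1}{11 \cdot 2}} = \frac{i \sqrt{2}}{- \frac{5}{4} + \frac{1}{11} \cdot \frac{1}{2}} = \frac{i \sqrt{2}}{- \frac{5}{4} + \frac{1}{22}} = \frac{i \sqrt{2}}{- \frac{53}{44}} = i \sqrt{2} \left(- \frac{44}{53}\right) = - \frac{44 i \sqrt{2}}{53}$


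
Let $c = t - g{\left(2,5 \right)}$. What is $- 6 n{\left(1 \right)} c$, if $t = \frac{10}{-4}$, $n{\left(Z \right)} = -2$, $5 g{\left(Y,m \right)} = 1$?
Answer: $- \frac{162}{5} \approx -32.4$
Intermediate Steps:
$g{\left(Y,m \right)} = \frac{1}{5}$ ($g{\left(Y,m \right)} = \frac{1}{5} \cdot 1 = \frac{1}{5}$)
$t = - \frac{5}{2}$ ($t = 10 \left(- \frac{1}{4}\right) = - \frac{5}{2} \approx -2.5$)
$c = - \frac{27}{10}$ ($c = - \frac{5}{2} - \frac{1}{5} = - \frac{27}{10} \approx -2.7$)
$- 6 n{\left(1 \right)} c = \left(-6\right) \left(-2\right) \left(- \frac{27}{10}\right) = 12 \left(- \frac{27}{10}\right) = - \frac{162}{5}$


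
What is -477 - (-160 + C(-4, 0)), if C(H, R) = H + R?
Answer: -313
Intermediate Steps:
-477 - (-160 + C(-4, 0)) = -477 - (-160 + (-4 + 0)) = -477 - (-160 - 4) = -477 - 1*(-164) = -477 + 164 = -313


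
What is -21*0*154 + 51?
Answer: 51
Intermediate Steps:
-21*0*154 + 51 = 0*154 + 51 = 0 + 51 = 51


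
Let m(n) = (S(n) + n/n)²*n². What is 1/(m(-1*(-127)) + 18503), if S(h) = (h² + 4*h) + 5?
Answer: 1/4467562841424 ≈ 2.2384e-13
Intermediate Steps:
S(h) = 5 + h² + 4*h
m(n) = n²*(6 + n² + 4*n)² (m(n) = ((5 + n² + 4*n) + n/n)²*n² = ((5 + n² + 4*n) + 1)²*n² = (6 + n² + 4*n)²*n² = n²*(6 + n² + 4*n)²)
1/(m(-1*(-127)) + 18503) = 1/((-1*(-127))²*(6 + (-1*(-127))² + 4*(-1*(-127)))² + 18503) = 1/(127²*(6 + 127² + 4*127)² + 18503) = 1/(16129*(6 + 16129 + 508)² + 18503) = 1/(16129*16643² + 18503) = 1/(16129*276989449 + 18503) = 1/(4467562822921 + 18503) = 1/4467562841424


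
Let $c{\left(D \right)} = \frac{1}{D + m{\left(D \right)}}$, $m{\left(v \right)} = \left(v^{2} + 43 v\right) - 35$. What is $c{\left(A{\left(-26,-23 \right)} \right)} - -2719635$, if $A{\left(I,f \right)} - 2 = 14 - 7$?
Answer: $\frac{1202078671}{442} \approx 2.7196 \cdot 10^{6}$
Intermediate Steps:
$A{\left(I,f \right)} = 9$ ($A{\left(I,f \right)} = 2 + \left(14 - 7\right) = 2 + 7 = 9$)
$m{\left(v \right)} = -35 + v^{2} + 43 v$
$c{\left(D \right)} = \frac{1}{-35 + D^{2} + 44 D}$ ($c{\left(D \right)} = \frac{1}{D + \left(-35 + D^{2} + 43 D\right)} = \frac{1}{-35 + D^{2} + 44 D}$)
$c{\left(A{\left(-26,-23 \right)} \right)} - -2719635 = \frac{1}{-35 + 9^{2} + 44 \cdot 9} - -2719635 = \frac{1}{-35 + 81 + 396} + 2719635 = \frac{1}{442} + 2719635 = \frac{1202078671}{442}$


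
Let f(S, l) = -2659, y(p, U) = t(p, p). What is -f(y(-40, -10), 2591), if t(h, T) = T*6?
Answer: 2659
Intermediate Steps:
t(h, T) = 6*T
y(p, U) = 6*p
-f(y(-40, -10), 2591) = -1*(-2659) = 2659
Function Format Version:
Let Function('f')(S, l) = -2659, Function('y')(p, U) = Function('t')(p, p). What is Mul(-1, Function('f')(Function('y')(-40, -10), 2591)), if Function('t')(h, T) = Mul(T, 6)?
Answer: 2659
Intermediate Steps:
Function('t')(h, T) = Mul(6, T)
Function('y')(p, U) = Mul(6, p)
Mul(-1, Function('f')(Function('y')(-40, -10), 2591)) = Mul(-1, -2659) = 2659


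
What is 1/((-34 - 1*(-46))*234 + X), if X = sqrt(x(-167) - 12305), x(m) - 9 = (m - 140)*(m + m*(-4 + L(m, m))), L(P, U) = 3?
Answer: 351/987145 - I*sqrt(3074)/3948580 ≈ 0.00035557 - 1.4041e-5*I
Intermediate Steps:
x(m) = 9 (x(m) = 9 + (m - 140)*(m + m*(-4 + 3)) = 9 + (-140 + m)*(m + m*(-1)) = 9 + (-140 + m)*(m - m) = 9 + (-140 + m)*0 = 9 + 0 = 9)
X = 2*I*sqrt(3074) (X = sqrt(9 - 12305) = sqrt(-12296) = 2*I*sqrt(3074) ≈ 110.89*I)
1/((-34 - 1*(-46))*234 + X) = 1/((-34 - 1*(-46))*234 + 2*I*sqrt(3074)) = 1/((-34 + 46)*234 + 2*I*sqrt(3074)) = 1/(12*234 + 2*I*sqrt(3074)) = 1/(2808 + 2*I*sqrt(3074))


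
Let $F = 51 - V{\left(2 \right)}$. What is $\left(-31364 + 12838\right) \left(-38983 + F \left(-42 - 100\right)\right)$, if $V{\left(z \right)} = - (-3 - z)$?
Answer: $843210890$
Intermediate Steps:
$V{\left(z \right)} = 3 + z$
$F = 46$ ($F = 51 - \left(3 + 2\right) = 51 - 5 = 46$)
$\left(-31364 + 12838\right) \left(-38983 + F \left(-42 - 100\right)\right) = \left(-31364 + 12838\right) \left(-38983 + 46 \left(-42 - 100\right)\right) = - 18526 \left(-38983 + 46 \left(-142\right)\right) = - 18526 \left(-38983 - 6532\right) = \left(-18526\right) \left(-45515\right) = 843210890$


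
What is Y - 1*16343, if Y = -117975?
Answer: -134318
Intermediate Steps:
Y - 1*16343 = -117975 - 1*16343 = -117975 - 16343 = -134318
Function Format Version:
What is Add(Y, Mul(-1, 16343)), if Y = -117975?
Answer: -134318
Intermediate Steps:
Add(Y, Mul(-1, 16343)) = Add(-117975, Mul(-1, 16343)) = Add(-117975, -16343) = -134318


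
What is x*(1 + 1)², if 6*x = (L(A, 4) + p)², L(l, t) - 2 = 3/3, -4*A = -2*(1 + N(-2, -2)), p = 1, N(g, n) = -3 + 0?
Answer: 32/3 ≈ 10.667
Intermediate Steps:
N(g, n) = -3
A = -1 (A = -(-1)*(1 - 3)/2 = -(-1)*(-2)/2 = -¼*4 = -1)
L(l, t) = 3 (L(l, t) = 2 + 3/3 = 2 + 3*(⅓) = 2 + 1 = 3)
x = 8/3 (x = (3 + 1)²/6 = (⅙)*4² = (⅙)*16 = 8/3 ≈ 2.6667)
x*(1 + 1)² = 8*(1 + 1)²/3 = (8/3)*2² = (8/3)*4 = 32/3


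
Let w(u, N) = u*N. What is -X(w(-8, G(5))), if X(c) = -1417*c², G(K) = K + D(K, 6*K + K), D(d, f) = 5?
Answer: 9068800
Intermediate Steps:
G(K) = 5 + K (G(K) = K + 5 = 5 + K)
w(u, N) = N*u
-X(w(-8, G(5))) = -(-1417)*((5 + 5)*(-8))² = -(-1417)*(10*(-8))² = -(-1417)*(-80)² = -(-1417)*6400 = -1*(-9068800) = 9068800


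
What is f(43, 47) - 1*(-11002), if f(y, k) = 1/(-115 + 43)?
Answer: 792143/72 ≈ 11002.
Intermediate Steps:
f(y, k) = -1/72 (f(y, k) = 1/(-72) = -1/72)
f(43, 47) - 1*(-11002) = -1/72 - 1*(-11002) = -1/72 + 11002 = 792143/72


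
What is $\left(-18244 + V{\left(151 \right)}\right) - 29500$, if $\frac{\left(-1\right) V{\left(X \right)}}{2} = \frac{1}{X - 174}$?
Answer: $- \frac{1098110}{23} \approx -47744.0$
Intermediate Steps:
$V{\left(X \right)} = - \frac{2}{-174 + X}$ ($V{\left(X \right)} = - \frac{2}{X - 174} = - \frac{2}{-174 + X}$)
$\left(-18244 + V{\left(151 \right)}\right) - 29500 = \left(-18244 - \frac{2}{-174 + 151}\right) - 29500 = \left(-18244 - \frac{2}{-23}\right) - 29500 = \left(-18244 - - \frac{2}{23}\right) - 29500 = \left(-18244 + \frac{2}{23}\right) - 29500 = - \frac{419610}{23} - 29500 = - \frac{1098110}{23}$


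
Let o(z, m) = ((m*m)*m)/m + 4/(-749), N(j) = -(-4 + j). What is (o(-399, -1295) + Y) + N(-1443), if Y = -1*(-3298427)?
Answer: 3727697347/749 ≈ 4.9769e+6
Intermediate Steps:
N(j) = 4 - j
Y = 3298427
o(z, m) = -4/749 + m² (o(z, m) = (m²*m)/m + 4*(-1/749) = m³/m - 4/749 = m² - 4/749 = -4/749 + m²)
(o(-399, -1295) + Y) + N(-1443) = ((-4/749 + (-1295)²) + 3298427) + (4 - 1*(-1443)) = ((-4/749 + 1677025) + 3298427) + (4 + 1443) = (1256091721/749 + 3298427) + 1447 = 3726613544/749 + 1447 = 3727697347/749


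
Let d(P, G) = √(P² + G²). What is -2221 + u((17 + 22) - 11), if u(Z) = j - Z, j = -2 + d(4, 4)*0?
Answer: -2251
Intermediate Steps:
d(P, G) = √(G² + P²)
j = -2 (j = -2 + √(4² + 4²)*0 = -2 + √(16 + 16)*0 = -2 + √32*0 = -2 + (4*√2)*0 = -2 + 0 = -2)
u(Z) = -2 - Z
-2221 + u((17 + 22) - 11) = -2221 + (-2 - ((17 + 22) - 11)) = -2221 + (-2 - (39 - 11)) = -2221 + (-2 - 1*28) = -2221 + (-2 - 28) = -2221 - 30 = -2251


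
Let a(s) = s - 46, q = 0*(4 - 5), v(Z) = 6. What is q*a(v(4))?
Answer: 0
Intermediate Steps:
q = 0 (q = 0*(-1) = 0)
a(s) = -46 + s
q*a(v(4)) = 0*(-46 + 6) = 0*(-40) = 0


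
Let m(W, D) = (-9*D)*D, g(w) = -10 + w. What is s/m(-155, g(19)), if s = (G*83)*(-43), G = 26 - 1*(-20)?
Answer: 164174/729 ≈ 225.20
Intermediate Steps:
G = 46 (G = 26 + 20 = 46)
s = -164174 (s = (46*83)*(-43) = 3818*(-43) = -164174)
m(W, D) = -9*D**2
s/m(-155, g(19)) = -164174*(-1/(9*(-10 + 19)**2)) = -164174/((-9*9**2)) = -164174/((-9*81)) = -164174/(-729) = -164174*(-1/729) = 164174/729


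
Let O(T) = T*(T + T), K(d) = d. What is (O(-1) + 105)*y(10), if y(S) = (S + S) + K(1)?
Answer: 2247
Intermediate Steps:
O(T) = 2*T² (O(T) = T*(2*T) = 2*T²)
y(S) = 1 + 2*S (y(S) = (S + S) + 1 = 2*S + 1 = 1 + 2*S)
(O(-1) + 105)*y(10) = (2*(-1)² + 105)*(1 + 2*10) = (2*1 + 105)*(1 + 20) = (2 + 105)*21 = 107*21 = 2247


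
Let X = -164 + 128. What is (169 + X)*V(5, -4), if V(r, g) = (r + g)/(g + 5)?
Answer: 133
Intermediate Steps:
X = -36
V(r, g) = (g + r)/(5 + g)
(169 + X)*V(5, -4) = (169 - 36)*((-4 + 5)/(5 - 4)) = 133*(1/1) = 133*(1*1) = 133*1 = 133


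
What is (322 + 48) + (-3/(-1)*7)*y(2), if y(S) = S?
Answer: 412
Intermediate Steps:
(322 + 48) + (-3/(-1)*7)*y(2) = (322 + 48) + (-3/(-1)*7)*2 = 370 + (-3*(-1)*7)*2 = 370 + (3*7)*2 = 370 + 21*2 = 370 + 42 = 412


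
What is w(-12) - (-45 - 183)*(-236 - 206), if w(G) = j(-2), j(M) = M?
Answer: -100778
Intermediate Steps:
w(G) = -2
w(-12) - (-45 - 183)*(-236 - 206) = -2 - (-45 - 183)*(-236 - 206) = -2 - (-228)*(-442) = -2 - 1*100776 = -2 - 100776 = -100778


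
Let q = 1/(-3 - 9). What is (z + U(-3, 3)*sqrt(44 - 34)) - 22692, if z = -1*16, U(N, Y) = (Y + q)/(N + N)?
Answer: -22708 - 35*sqrt(10)/72 ≈ -22710.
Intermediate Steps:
q = -1/12 (q = 1/(-12) = -1/12 ≈ -0.083333)
U(N, Y) = (-1/12 + Y)/(2*N) (U(N, Y) = (Y - 1/12)/(N + N) = (-1/12 + Y)/((2*N)) = (-1/12 + Y)*(1/(2*N)) = (-1/12 + Y)/(2*N))
z = -16
(z + U(-3, 3)*sqrt(44 - 34)) - 22692 = (-16 + ((1/24)*(-1 + 12*3)/(-3))*sqrt(44 - 34)) - 22692 = (-16 + ((1/24)*(-1/3)*(-1 + 36))*sqrt(10)) - 22692 = (-16 + ((1/24)*(-1/3)*35)*sqrt(10)) - 22692 = (-16 - 35*sqrt(10)/72) - 22692 = -22708 - 35*sqrt(10)/72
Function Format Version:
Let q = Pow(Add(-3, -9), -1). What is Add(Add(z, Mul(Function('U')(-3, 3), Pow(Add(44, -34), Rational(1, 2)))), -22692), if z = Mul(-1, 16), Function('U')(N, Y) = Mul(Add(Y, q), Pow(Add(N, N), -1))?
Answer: Add(-22708, Mul(Rational(-35, 72), Pow(10, Rational(1, 2)))) ≈ -22710.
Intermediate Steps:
q = Rational(-1, 12) (q = Pow(-12, -1) = Rational(-1, 12) ≈ -0.083333)
Function('U')(N, Y) = Mul(Rational(1, 2), Pow(N, -1), Add(Rational(-1, 12), Y)) (Function('U')(N, Y) = Mul(Add(Y, Rational(-1, 12)), Pow(Add(N, N), -1)) = Mul(Add(Rational(-1, 12), Y), Pow(Mul(2, N), -1)) = Mul(Add(Rational(-1, 12), Y), Mul(Rational(1, 2), Pow(N, -1))) = Mul(Rational(1, 2), Pow(N, -1), Add(Rational(-1, 12), Y)))
z = -16
Add(Add(z, Mul(Function('U')(-3, 3), Pow(Add(44, -34), Rational(1, 2)))), -22692) = Add(Add(-16, Mul(Mul(Rational(1, 24), Pow(-3, -1), Add(-1, Mul(12, 3))), Pow(Add(44, -34), Rational(1, 2)))), -22692) = Add(Add(-16, Mul(Mul(Rational(1, 24), Rational(-1, 3), Add(-1, 36)), Pow(10, Rational(1, 2)))), -22692) = Add(Add(-16, Mul(Mul(Rational(1, 24), Rational(-1, 3), 35), Pow(10, Rational(1, 2)))), -22692) = Add(Add(-16, Mul(Rational(-35, 72), Pow(10, Rational(1, 2)))), -22692) = Add(-22708, Mul(Rational(-35, 72), Pow(10, Rational(1, 2))))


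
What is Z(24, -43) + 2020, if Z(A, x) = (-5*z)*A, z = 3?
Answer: 1660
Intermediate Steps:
Z(A, x) = -15*A (Z(A, x) = (-5*3)*A = -15*A)
Z(24, -43) + 2020 = -15*24 + 2020 = -360 + 2020 = 1660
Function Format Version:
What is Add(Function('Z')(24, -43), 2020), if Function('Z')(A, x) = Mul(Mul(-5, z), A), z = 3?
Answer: 1660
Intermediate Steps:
Function('Z')(A, x) = Mul(-15, A) (Function('Z')(A, x) = Mul(Mul(-5, 3), A) = Mul(-15, A))
Add(Function('Z')(24, -43), 2020) = Add(Mul(-15, 24), 2020) = Add(-360, 2020) = 1660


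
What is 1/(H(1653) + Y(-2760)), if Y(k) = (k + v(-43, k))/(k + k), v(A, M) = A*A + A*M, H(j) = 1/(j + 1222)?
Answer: -138000/2944177 ≈ -0.046872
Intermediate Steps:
H(j) = 1/(1222 + j)
v(A, M) = A² + A*M
Y(k) = (1849 - 42*k)/(2*k) (Y(k) = (k - 43*(-43 + k))/(k + k) = (k + (1849 - 43*k))/((2*k)) = (1849 - 42*k)*(1/(2*k)) = (1849 - 42*k)/(2*k))
1/(H(1653) + Y(-2760)) = 1/(1/(1222 + 1653) + (-21 + (1849/2)/(-2760))) = 1/(1/2875 + (-21 + (1849/2)*(-1/2760))) = 1/(1/2875 + (-21 - 1849/5520)) = 1/(1/2875 - 117769/5520) = 1/(-2944177/138000) = -138000/2944177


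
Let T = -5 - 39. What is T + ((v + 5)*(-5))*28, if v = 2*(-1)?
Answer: -464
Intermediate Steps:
v = -2
T = -44
T + ((v + 5)*(-5))*28 = -44 + ((-2 + 5)*(-5))*28 = -44 + (3*(-5))*28 = -44 - 15*28 = -44 - 420 = -464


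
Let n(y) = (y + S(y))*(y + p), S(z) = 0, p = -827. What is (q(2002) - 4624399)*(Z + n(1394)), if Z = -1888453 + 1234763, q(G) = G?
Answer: -631918649076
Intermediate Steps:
Z = -653690
n(y) = y*(-827 + y) (n(y) = (y + 0)*(y - 827) = y*(-827 + y))
(q(2002) - 4624399)*(Z + n(1394)) = (2002 - 4624399)*(-653690 + 1394*(-827 + 1394)) = -4622397*(-653690 + 1394*567) = -4622397*(-653690 + 790398) = -4622397*136708 = -631918649076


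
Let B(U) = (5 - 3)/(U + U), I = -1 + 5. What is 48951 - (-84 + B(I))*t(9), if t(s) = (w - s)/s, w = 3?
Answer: 293371/6 ≈ 48895.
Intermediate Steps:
I = 4
t(s) = (3 - s)/s
B(U) = 1/U (B(U) = 2/((2*U)) = 2*(1/(2*U)) = 1/U)
48951 - (-84 + B(I))*t(9) = 48951 - (-84 + 1/4)*(3 - 1*9)/9 = 48951 - (-84 + 1/4)*(3 - 9)/9 = 48951 - (-335)*(1/9)*(-6)/4 = 48951 - (-335)*(-2)/(4*3) = 48951 - 1*335/6 = 48951 - 335/6 = 293371/6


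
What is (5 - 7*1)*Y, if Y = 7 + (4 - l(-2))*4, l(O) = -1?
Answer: -54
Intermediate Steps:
Y = 27 (Y = 7 + (4 - 1*(-1))*4 = 7 + (4 + 1)*4 = 7 + 5*4 = 7 + 20 = 27)
(5 - 7*1)*Y = (5 - 7*1)*27 = (5 - 7)*27 = -2*27 = -54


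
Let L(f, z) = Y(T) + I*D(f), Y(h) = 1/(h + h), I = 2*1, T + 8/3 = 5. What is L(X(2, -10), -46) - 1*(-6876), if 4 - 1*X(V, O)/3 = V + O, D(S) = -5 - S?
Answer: 95119/14 ≈ 6794.2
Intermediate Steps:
T = 7/3 (T = -8/3 + 5 = 7/3 ≈ 2.3333)
X(V, O) = 12 - 3*O - 3*V (X(V, O) = 12 - 3*(V + O) = 12 - 3*(O + V) = 12 + (-3*O - 3*V) = 12 - 3*O - 3*V)
I = 2
Y(h) = 1/(2*h)
L(f, z) = -137/14 - 2*f (L(f, z) = 1/(2*(7/3)) + 2*(-5 - f) = (½)*(3/7) + (-10 - 2*f) = 3/14 + (-10 - 2*f) = -137/14 - 2*f)
L(X(2, -10), -46) - 1*(-6876) = (-137/14 - 2*(12 - 3*(-10) - 3*2)) - 1*(-6876) = (-137/14 - 2*(12 + 30 - 6)) + 6876 = (-137/14 - 2*36) + 6876 = (-137/14 - 72) + 6876 = -1145/14 + 6876 = 95119/14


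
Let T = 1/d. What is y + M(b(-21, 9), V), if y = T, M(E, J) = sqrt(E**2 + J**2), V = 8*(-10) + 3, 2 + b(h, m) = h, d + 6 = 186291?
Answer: 1/186285 + sqrt(6458) ≈ 80.362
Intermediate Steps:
d = 186285 (d = -6 + 186291 = 186285)
b(h, m) = -2 + h
V = -77 (V = -80 + 3 = -77)
T = 1/186285 ≈ 5.3681e-6
y = 1/186285 ≈ 5.3681e-6
y + M(b(-21, 9), V) = 1/186285 + sqrt((-2 - 21)**2 + (-77)**2) = 1/186285 + sqrt((-23)**2 + 5929) = 1/186285 + sqrt(529 + 5929) = 1/186285 + sqrt(6458)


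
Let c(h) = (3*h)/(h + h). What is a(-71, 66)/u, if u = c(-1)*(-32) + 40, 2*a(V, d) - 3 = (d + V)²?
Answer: -7/4 ≈ -1.7500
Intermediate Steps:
a(V, d) = 3/2 + (V + d)²/2 (a(V, d) = 3/2 + (d + V)²/2 = 3/2 + (V + d)²/2)
c(h) = 3/2 (c(h) = (3*h)/((2*h)) = (3*h)*(1/(2*h)) = 3/2)
u = -8 (u = (3/2)*(-32) + 40 = -48 + 40 = -8)
a(-71, 66)/u = (3/2 + (-71 + 66)²/2)/(-8) = (3/2 + (½)*(-5)²)*(-⅛) = (3/2 + (½)*25)*(-⅛) = (3/2 + 25/2)*(-⅛) = 14*(-⅛) = -7/4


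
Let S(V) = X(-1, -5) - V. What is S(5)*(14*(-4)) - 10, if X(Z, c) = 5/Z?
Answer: 550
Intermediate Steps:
S(V) = -5 - V (S(V) = 5/(-1) - V = 5*(-1) - V = -5 - V)
S(5)*(14*(-4)) - 10 = (-5 - 1*5)*(14*(-4)) - 10 = (-5 - 5)*(-56) - 10 = -10*(-56) - 10 = 560 - 10 = 550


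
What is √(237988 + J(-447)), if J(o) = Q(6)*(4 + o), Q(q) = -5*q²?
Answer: 4*√19858 ≈ 563.67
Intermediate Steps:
J(o) = -720 - 180*o (J(o) = (-5*6²)*(4 + o) = (-5*36)*(4 + o) = -180*(4 + o) = -720 - 180*o)
√(237988 + J(-447)) = √(237988 + (-720 - 180*(-447))) = √(237988 + (-720 + 80460)) = √(237988 + 79740) = √317728 = 4*√19858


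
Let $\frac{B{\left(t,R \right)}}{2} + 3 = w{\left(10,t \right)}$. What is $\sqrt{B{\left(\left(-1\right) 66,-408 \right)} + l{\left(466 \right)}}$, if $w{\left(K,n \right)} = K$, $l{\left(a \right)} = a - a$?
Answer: $\sqrt{14} \approx 3.7417$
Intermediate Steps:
$l{\left(a \right)} = 0$
$B{\left(t,R \right)} = 14$ ($B{\left(t,R \right)} = -6 + 2 \cdot 10 = -6 + 20 = 14$)
$\sqrt{B{\left(\left(-1\right) 66,-408 \right)} + l{\left(466 \right)}} = \sqrt{14 + 0} = \sqrt{14}$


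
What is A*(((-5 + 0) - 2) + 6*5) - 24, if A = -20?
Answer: -484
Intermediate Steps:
A*(((-5 + 0) - 2) + 6*5) - 24 = -20*(((-5 + 0) - 2) + 6*5) - 24 = -20*((-5 - 2) + 30) - 24 = -20*(-7 + 30) - 24 = -20*23 - 24 = -460 - 24 = -484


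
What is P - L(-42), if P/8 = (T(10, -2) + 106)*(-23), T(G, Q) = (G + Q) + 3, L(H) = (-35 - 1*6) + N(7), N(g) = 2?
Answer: -21489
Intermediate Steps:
L(H) = -39 (L(H) = (-35 - 1*6) + 2 = (-35 - 6) + 2 = -41 + 2 = -39)
T(G, Q) = 3 + G + Q
P = -21528 (P = 8*(((3 + 10 - 2) + 106)*(-23)) = 8*((11 + 106)*(-23)) = 8*(117*(-23)) = 8*(-2691) = -21528)
P - L(-42) = -21528 - 1*(-39) = -21528 + 39 = -21489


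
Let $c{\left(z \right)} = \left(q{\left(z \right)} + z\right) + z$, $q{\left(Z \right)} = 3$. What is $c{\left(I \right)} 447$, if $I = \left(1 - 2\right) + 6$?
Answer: $5811$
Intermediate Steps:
$I = 5$ ($I = -1 + 6 = 5$)
$c{\left(z \right)} = 3 + 2 z$ ($c{\left(z \right)} = \left(3 + z\right) + z = 3 + 2 z$)
$c{\left(I \right)} 447 = \left(3 + 2 \cdot 5\right) 447 = \left(3 + 10\right) 447 = 13 \cdot 447 = 5811$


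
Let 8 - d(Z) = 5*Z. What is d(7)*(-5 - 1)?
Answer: 162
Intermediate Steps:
d(Z) = 8 - 5*Z
d(7)*(-5 - 1) = (8 - 5*7)*(-5 - 1) = (8 - 35)*(-6) = -27*(-6) = 162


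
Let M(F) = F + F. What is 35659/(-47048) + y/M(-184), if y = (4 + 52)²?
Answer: -10041565/1082104 ≈ -9.2797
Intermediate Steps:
M(F) = 2*F
y = 3136 (y = 56² = 3136)
35659/(-47048) + y/M(-184) = 35659/(-47048) + 3136/((2*(-184))) = 35659*(-1/47048) + 3136/(-368) = -35659/47048 + 3136*(-1/368) = -35659/47048 - 196/23 = -10041565/1082104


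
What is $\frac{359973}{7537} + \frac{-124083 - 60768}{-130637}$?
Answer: $\frac{48419014788}{984611069} \approx 49.176$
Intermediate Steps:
$\frac{359973}{7537} + \frac{-124083 - 60768}{-130637} = 359973 \cdot \frac{1}{7537} - - \frac{184851}{130637} = \frac{359973}{7537} + \frac{184851}{130637} = \frac{48419014788}{984611069}$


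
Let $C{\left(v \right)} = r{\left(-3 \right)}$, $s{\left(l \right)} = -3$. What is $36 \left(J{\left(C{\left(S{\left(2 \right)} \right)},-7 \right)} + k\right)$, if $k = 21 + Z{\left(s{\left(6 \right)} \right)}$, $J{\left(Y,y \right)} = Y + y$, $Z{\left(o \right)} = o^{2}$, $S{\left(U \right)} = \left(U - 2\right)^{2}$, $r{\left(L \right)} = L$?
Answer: $720$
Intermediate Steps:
$S{\left(U \right)} = \left(-2 + U\right)^{2}$
$C{\left(v \right)} = -3$
$k = 30$ ($k = 21 + \left(-3\right)^{2} = 21 + 9 = 30$)
$36 \left(J{\left(C{\left(S{\left(2 \right)} \right)},-7 \right)} + k\right) = 36 \left(\left(-3 - 7\right) + 30\right) = 36 \left(-10 + 30\right) = 36 \cdot 20 = 720$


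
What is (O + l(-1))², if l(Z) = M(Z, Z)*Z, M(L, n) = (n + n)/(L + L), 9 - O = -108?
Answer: 13456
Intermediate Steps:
O = 117 (O = 9 - 1*(-108) = 9 + 108 = 117)
M(L, n) = n/L (M(L, n) = (2*n)/((2*L)) = (2*n)*(1/(2*L)) = n/L)
l(Z) = Z (l(Z) = (Z/Z)*Z = 1*Z = Z)
(O + l(-1))² = (117 - 1)² = 116² = 13456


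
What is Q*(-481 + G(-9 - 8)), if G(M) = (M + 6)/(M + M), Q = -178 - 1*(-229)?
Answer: -49029/2 ≈ -24515.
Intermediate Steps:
Q = 51 (Q = -178 + 229 = 51)
G(M) = (6 + M)/(2*M) (G(M) = (6 + M)/((2*M)) = (6 + M)*(1/(2*M)) = (6 + M)/(2*M))
Q*(-481 + G(-9 - 8)) = 51*(-481 + (6 + (-9 - 8))/(2*(-9 - 8))) = 51*(-481 + (½)*(6 - 17)/(-17)) = 51*(-481 + (½)*(-1/17)*(-11)) = 51*(-481 + 11/34) = 51*(-16343/34) = -49029/2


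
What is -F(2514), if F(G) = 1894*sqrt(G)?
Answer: -1894*sqrt(2514) ≈ -94965.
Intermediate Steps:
-F(2514) = -1894*sqrt(2514)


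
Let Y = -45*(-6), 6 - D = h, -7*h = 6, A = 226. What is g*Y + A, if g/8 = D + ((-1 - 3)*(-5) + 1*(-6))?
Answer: 316942/7 ≈ 45277.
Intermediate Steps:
h = -6/7 (h = -1/7*6 = -6/7 ≈ -0.85714)
D = 48/7 (D = 6 - 1*(-6/7) = 6 + 6/7 = 48/7 ≈ 6.8571)
Y = 270
g = 1168/7 (g = 8*(48/7 + ((-1 - 3)*(-5) + 1*(-6))) = 8*(48/7 + (-4*(-5) - 6)) = 8*(48/7 + (20 - 6)) = 8*(48/7 + 14) = 8*(146/7) = 1168/7 ≈ 166.86)
g*Y + A = (1168/7)*270 + 226 = 315360/7 + 226 = 316942/7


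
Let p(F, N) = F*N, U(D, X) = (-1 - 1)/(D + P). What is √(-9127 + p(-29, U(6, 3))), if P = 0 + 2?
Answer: I*√36479/2 ≈ 95.497*I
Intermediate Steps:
P = 2
U(D, X) = -2/(2 + D) (U(D, X) = (-1 - 1)/(D + 2) = -2/(2 + D))
√(-9127 + p(-29, U(6, 3))) = √(-9127 - (-58)/(2 + 6)) = √(-9127 - (-58)/8) = √(-9127 - 29*(-¼)) = √(-9127 + 29/4) = √(-36479/4) = I*√36479/2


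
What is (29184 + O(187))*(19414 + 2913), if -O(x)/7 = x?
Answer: 622365125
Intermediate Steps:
O(x) = -7*x
(29184 + O(187))*(19414 + 2913) = (29184 - 7*187)*(19414 + 2913) = (29184 - 1309)*22327 = 27875*22327 = 622365125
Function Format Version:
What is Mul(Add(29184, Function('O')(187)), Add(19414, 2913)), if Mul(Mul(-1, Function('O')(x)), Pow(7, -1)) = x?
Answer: 622365125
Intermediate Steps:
Function('O')(x) = Mul(-7, x)
Mul(Add(29184, Function('O')(187)), Add(19414, 2913)) = Mul(Add(29184, Mul(-7, 187)), Add(19414, 2913)) = Mul(Add(29184, -1309), 22327) = Mul(27875, 22327) = 622365125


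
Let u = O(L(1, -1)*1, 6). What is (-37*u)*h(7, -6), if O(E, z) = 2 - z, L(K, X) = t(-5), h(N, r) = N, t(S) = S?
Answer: 1036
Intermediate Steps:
L(K, X) = -5
u = -4 (u = 2 - 1*6 = 2 - 6 = -4)
(-37*u)*h(7, -6) = -37*(-4)*7 = 148*7 = 1036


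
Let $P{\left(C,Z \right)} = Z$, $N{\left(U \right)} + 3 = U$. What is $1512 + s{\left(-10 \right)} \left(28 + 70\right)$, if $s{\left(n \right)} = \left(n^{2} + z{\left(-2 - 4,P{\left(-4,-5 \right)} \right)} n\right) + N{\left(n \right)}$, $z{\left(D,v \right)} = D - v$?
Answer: $11018$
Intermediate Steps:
$N{\left(U \right)} = -3 + U$
$s{\left(n \right)} = -3 + n^{2}$ ($s{\left(n \right)} = \left(n^{2} + \left(\left(-2 - 4\right) - -5\right) n\right) + \left(-3 + n\right) = \left(n^{2} + \left(-6 + 5\right) n\right) + \left(-3 + n\right) = \left(n^{2} - n\right) + \left(-3 + n\right) = -3 + n^{2}$)
$1512 + s{\left(-10 \right)} \left(28 + 70\right) = 1512 + \left(-3 + \left(-10\right)^{2}\right) \left(28 + 70\right) = 1512 + \left(-3 + 100\right) 98 = 1512 + 97 \cdot 98 = 1512 + 9506 = 11018$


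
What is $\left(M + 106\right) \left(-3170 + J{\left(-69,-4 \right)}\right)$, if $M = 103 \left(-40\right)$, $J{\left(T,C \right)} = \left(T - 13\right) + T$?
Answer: $13330494$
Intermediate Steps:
$J{\left(T,C \right)} = -13 + 2 T$ ($J{\left(T,C \right)} = \left(-13 + T\right) + T = -13 + 2 T$)
$M = -4120$
$\left(M + 106\right) \left(-3170 + J{\left(-69,-4 \right)}\right) = \left(-4120 + 106\right) \left(-3170 + \left(-13 + 2 \left(-69\right)\right)\right) = - 4014 \left(-3170 - 151\right) = \left(-4014\right) \left(-3321\right) = 13330494$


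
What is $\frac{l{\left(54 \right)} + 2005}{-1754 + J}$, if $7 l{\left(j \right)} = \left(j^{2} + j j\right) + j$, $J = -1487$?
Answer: $- \frac{19921}{22687} \approx -0.87808$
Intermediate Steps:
$l{\left(j \right)} = \frac{j}{7} + \frac{2 j^{2}}{7}$ ($l{\left(j \right)} = \frac{\left(j^{2} + j j\right) + j}{7} = \frac{\left(j^{2} + j^{2}\right) + j}{7} = \frac{2 j^{2} + j}{7} = \frac{j + 2 j^{2}}{7} = \frac{j}{7} + \frac{2 j^{2}}{7}$)
$\frac{l{\left(54 \right)} + 2005}{-1754 + J} = \frac{\frac{1}{7} \cdot 54 \left(1 + 2 \cdot 54\right) + 2005}{-1754 - 1487} = \frac{\frac{1}{7} \cdot 54 \left(1 + 108\right) + 2005}{-3241} = \left(\frac{1}{7} \cdot 54 \cdot 109 + 2005\right) \left(- \frac{1}{3241}\right) = \left(\frac{5886}{7} + 2005\right) \left(- \frac{1}{3241}\right) = \frac{19921}{7} \left(- \frac{1}{3241}\right) = - \frac{19921}{22687}$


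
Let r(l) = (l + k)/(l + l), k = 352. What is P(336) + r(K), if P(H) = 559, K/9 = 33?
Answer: 30245/54 ≈ 560.09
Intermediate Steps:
K = 297 (K = 9*33 = 297)
r(l) = (352 + l)/(2*l) (r(l) = (l + 352)/(l + l) = (352 + l)/((2*l)) = (352 + l)*(1/(2*l)) = (352 + l)/(2*l))
P(336) + r(K) = 559 + (1/2)*(352 + 297)/297 = 559 + (1/2)*(1/297)*649 = 559 + 59/54 = 30245/54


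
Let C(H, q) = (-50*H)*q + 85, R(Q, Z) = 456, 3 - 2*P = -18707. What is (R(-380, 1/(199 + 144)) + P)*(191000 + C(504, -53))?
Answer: 14978306535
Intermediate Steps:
P = 9355 (P = 3/2 - ½*(-18707) = 3/2 + 18707/2 = 9355)
C(H, q) = 85 - 50*H*q (C(H, q) = -50*H*q + 85 = 85 - 50*H*q)
(R(-380, 1/(199 + 144)) + P)*(191000 + C(504, -53)) = (456 + 9355)*(191000 + (85 - 50*504*(-53))) = 9811*(191000 + (85 + 1335600)) = 9811*(191000 + 1335685) = 9811*1526685 = 14978306535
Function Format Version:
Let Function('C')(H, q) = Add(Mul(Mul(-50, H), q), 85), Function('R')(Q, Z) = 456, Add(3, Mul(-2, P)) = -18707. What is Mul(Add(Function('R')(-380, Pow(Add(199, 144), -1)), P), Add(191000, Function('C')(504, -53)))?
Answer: 14978306535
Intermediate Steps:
P = 9355 (P = Add(Rational(3, 2), Mul(Rational(-1, 2), -18707)) = Add(Rational(3, 2), Rational(18707, 2)) = 9355)
Function('C')(H, q) = Add(85, Mul(-50, H, q)) (Function('C')(H, q) = Add(Mul(-50, H, q), 85) = Add(85, Mul(-50, H, q)))
Mul(Add(Function('R')(-380, Pow(Add(199, 144), -1)), P), Add(191000, Function('C')(504, -53))) = Mul(Add(456, 9355), Add(191000, Add(85, Mul(-50, 504, -53)))) = Mul(9811, Add(191000, Add(85, 1335600))) = Mul(9811, Add(191000, 1335685)) = Mul(9811, 1526685) = 14978306535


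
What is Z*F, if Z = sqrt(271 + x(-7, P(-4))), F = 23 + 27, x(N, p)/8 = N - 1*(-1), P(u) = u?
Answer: 50*sqrt(223) ≈ 746.66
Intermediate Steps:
x(N, p) = 8 + 8*N (x(N, p) = 8*(N - 1*(-1)) = 8*(N + 1) = 8*(1 + N) = 8 + 8*N)
F = 50
Z = sqrt(223) (Z = sqrt(271 + (8 + 8*(-7))) = sqrt(271 + (8 - 56)) = sqrt(271 - 48) = sqrt(223) ≈ 14.933)
Z*F = sqrt(223)*50 = 50*sqrt(223)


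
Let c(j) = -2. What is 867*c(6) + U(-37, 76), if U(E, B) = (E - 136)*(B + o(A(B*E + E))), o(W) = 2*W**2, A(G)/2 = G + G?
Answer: -44934625218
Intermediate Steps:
A(G) = 4*G (A(G) = 2*(G + G) = 2*(2*G) = 4*G)
U(E, B) = (-136 + E)*(B + 2*(4*E + 4*B*E)**2) (U(E, B) = (E - 136)*(B + 2*(4*(B*E + E))**2) = (-136 + E)*(B + 2*(4*(E + B*E))**2) = (-136 + E)*(B + 2*(4*E + 4*B*E)**2))
867*c(6) + U(-37, 76) = 867*(-2) + (-136*76 + 76*(-37) - 4352*(-37)**2*(1 + 76)**2 + 32*(-37)**3*(1 + 76)**2) = -1734 + (-10336 - 2812 - 4352*1369*77**2 + 32*(-50653)*77**2) = -1734 + (-10336 - 2812 - 4352*1369*5929 + 32*(-50653)*5929) = -1734 + (-10336 - 2812 - 35324317952 - 9610292384) = -1734 - 44934623484 = -44934625218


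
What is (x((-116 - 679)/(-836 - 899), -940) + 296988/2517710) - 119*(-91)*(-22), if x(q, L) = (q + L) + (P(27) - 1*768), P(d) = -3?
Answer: -104814914757702/436822685 ≈ -2.3995e+5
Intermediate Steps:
x(q, L) = -771 + L + q (x(q, L) = (q + L) + (-3 - 1*768) = (L + q) + (-3 - 768) = (L + q) - 771 = -771 + L + q)
(x((-116 - 679)/(-836 - 899), -940) + 296988/2517710) - 119*(-91)*(-22) = ((-771 - 940 + (-116 - 679)/(-836 - 899)) + 296988/2517710) - 119*(-91)*(-22) = ((-771 - 940 - 795/(-1735)) + 296988*(1/2517710)) + 10829*(-22) = ((-771 - 940 - 795*(-1/1735)) + 148494/1258855) - 238238 = ((-771 - 940 + 159/347) + 148494/1258855) - 238238 = (-593558/347 + 148494/1258855) - 238238 = -747151928672/436822685 - 238238 = -104814914757702/436822685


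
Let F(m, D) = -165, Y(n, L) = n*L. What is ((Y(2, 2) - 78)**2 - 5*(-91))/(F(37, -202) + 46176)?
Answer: 1977/15337 ≈ 0.12890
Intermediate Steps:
Y(n, L) = L*n
((Y(2, 2) - 78)**2 - 5*(-91))/(F(37, -202) + 46176) = ((2*2 - 78)**2 - 5*(-91))/(-165 + 46176) = ((4 - 78)**2 + 455)/46011 = ((-74)**2 + 455)*(1/46011) = (5476 + 455)*(1/46011) = 5931*(1/46011) = 1977/15337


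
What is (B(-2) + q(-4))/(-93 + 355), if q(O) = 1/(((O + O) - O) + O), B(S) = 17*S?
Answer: -273/2096 ≈ -0.13025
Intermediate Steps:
q(O) = 1/(2*O) (q(O) = 1/((2*O - O) + O) = 1/(O + O) = 1/(2*O))
(B(-2) + q(-4))/(-93 + 355) = (17*(-2) + (1/2)/(-4))/(-93 + 355) = (-34 + (1/2)*(-1/4))/262 = (-34 - 1/8)*(1/262) = -273/8*1/262 = -273/2096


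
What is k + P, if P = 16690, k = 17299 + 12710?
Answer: 46699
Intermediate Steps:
k = 30009
k + P = 30009 + 16690 = 46699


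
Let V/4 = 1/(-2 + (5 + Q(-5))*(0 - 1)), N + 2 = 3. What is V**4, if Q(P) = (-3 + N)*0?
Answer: 256/2401 ≈ 0.10662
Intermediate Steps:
N = 1 (N = -2 + 3 = 1)
Q(P) = 0 (Q(P) = (-3 + 1)*0 = -2*0 = 0)
V = -4/7 (V = 4/(-2 + (5 + 0)*(0 - 1)) = 4/(-2 + 5*(-1)) = 4/(-2 - 5) = 4/(-7) = 4*(-1/7) = -4/7 ≈ -0.57143)
V**4 = (-4/7)**4 = 256/2401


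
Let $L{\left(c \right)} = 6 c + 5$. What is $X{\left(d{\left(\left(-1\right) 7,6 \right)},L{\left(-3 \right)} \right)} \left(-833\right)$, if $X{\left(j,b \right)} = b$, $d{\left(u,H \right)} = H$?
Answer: $10829$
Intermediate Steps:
$L{\left(c \right)} = 5 + 6 c$
$X{\left(d{\left(\left(-1\right) 7,6 \right)},L{\left(-3 \right)} \right)} \left(-833\right) = \left(5 + 6 \left(-3\right)\right) \left(-833\right) = \left(5 - 18\right) \left(-833\right) = \left(-13\right) \left(-833\right) = 10829$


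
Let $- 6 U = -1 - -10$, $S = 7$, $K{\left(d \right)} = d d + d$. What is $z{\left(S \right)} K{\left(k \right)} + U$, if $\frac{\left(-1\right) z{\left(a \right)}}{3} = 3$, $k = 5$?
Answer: $- \frac{543}{2} \approx -271.5$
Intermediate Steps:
$K{\left(d \right)} = d + d^{2}$ ($K{\left(d \right)} = d^{2} + d = d + d^{2}$)
$z{\left(a \right)} = -9$ ($z{\left(a \right)} = \left(-3\right) 3 = -9$)
$U = - \frac{3}{2}$ ($U = - \frac{-1 - -10}{6} = - \frac{-1 + 10}{6} = \left(- \frac{1}{6}\right) 9 = - \frac{3}{2} \approx -1.5$)
$z{\left(S \right)} K{\left(k \right)} + U = - 9 \cdot 5 \left(1 + 5\right) - \frac{3}{2} = - 9 \cdot 5 \cdot 6 - \frac{3}{2} = \left(-9\right) 30 - \frac{3}{2} = -270 - \frac{3}{2} = - \frac{543}{2}$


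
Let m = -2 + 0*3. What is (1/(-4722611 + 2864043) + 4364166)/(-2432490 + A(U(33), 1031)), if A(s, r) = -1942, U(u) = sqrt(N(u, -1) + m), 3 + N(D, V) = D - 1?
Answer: -8111099274287/4524557413376 ≈ -1.7927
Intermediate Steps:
N(D, V) = -4 + D (N(D, V) = -3 + (D - 1) = -3 + (-1 + D) = -4 + D)
m = -2 (m = -2 + 0 = -2)
U(u) = sqrt(-6 + u) (U(u) = sqrt((-4 + u) - 2) = sqrt(-6 + u))
(1/(-4722611 + 2864043) + 4364166)/(-2432490 + A(U(33), 1031)) = (1/(-4722611 + 2864043) + 4364166)/(-2432490 - 1942) = (1/(-1858568) + 4364166)/(-2434432) = (-1/1858568 + 4364166)*(-1/2434432) = (8111099274287/1858568)*(-1/2434432) = -8111099274287/4524557413376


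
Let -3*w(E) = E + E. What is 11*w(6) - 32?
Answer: -76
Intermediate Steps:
w(E) = -2*E/3 (w(E) = -(E + E)/3 = -2*E/3)
11*w(6) - 32 = 11*(-⅔*6) - 32 = 11*(-4) - 32 = -44 - 32 = -76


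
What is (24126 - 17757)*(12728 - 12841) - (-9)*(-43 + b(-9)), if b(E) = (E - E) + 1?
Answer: -720075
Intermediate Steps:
b(E) = 1 (b(E) = 0 + 1 = 1)
(24126 - 17757)*(12728 - 12841) - (-9)*(-43 + b(-9)) = (24126 - 17757)*(12728 - 12841) - (-9)*(-43 + 1) = 6369*(-113) - (-9)*(-42) = -719697 - 1*378 = -719697 - 378 = -720075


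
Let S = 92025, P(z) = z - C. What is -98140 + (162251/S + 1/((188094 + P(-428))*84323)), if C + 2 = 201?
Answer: -47587588936853633128/484903646622675 ≈ -98138.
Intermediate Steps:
C = 199 (C = -2 + 201 = 199)
P(z) = -199 + z (P(z) = z - 1*199 = z - 199 = -199 + z)
-98140 + (162251/S + 1/((188094 + P(-428))*84323)) = -98140 + (162251/92025 + 1/((188094 + (-199 - 428))*84323)) = -98140 + (162251*(1/92025) + (1/84323)/(188094 - 627)) = -98140 + (162251/92025 + (1/84323)/187467) = -98140 + (162251/92025 + (1/187467)*(1/84323)) = -98140 + (162251/92025 + 1/15807779841) = -98140 + 854942695691372/484903646622675 = -47587588936853633128/484903646622675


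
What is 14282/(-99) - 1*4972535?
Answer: -492295247/99 ≈ -4.9727e+6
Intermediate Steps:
14282/(-99) - 1*4972535 = 14282*(-1/99) - 4972535 = -14282/99 - 4972535 = -492295247/99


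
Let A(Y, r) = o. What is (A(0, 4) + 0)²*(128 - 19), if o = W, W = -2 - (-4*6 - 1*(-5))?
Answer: 31501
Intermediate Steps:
W = 17 (W = -2 - (-24 + 5) = -2 - 1*(-19) = -2 + 19 = 17)
o = 17
A(Y, r) = 17
(A(0, 4) + 0)²*(128 - 19) = (17 + 0)²*(128 - 19) = 17²*109 = 289*109 = 31501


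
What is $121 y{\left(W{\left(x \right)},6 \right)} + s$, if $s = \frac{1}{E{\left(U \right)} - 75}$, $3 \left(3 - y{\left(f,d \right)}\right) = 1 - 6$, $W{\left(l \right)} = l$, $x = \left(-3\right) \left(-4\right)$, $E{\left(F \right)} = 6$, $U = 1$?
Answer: $\frac{12987}{23} \approx 564.65$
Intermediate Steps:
$x = 12$
$y{\left(f,d \right)} = \frac{14}{3}$ ($y{\left(f,d \right)} = 3 - \frac{1 - 6}{3} = 3 - - \frac{5}{3} = 3 + \frac{5}{3} = \frac{14}{3}$)
$s = - \frac{1}{69}$ ($s = \frac{1}{6 - 75} = \frac{1}{-69} = - \frac{1}{69} \approx -0.014493$)
$121 y{\left(W{\left(x \right)},6 \right)} + s = 121 \cdot \frac{14}{3} - \frac{1}{69} = \frac{1694}{3} - \frac{1}{69} = \frac{12987}{23}$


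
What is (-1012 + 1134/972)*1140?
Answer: -1152350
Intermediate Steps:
(-1012 + 1134/972)*1140 = (-1012 + 1134*(1/972))*1140 = (-1012 + 7/6)*1140 = -6065/6*1140 = -1152350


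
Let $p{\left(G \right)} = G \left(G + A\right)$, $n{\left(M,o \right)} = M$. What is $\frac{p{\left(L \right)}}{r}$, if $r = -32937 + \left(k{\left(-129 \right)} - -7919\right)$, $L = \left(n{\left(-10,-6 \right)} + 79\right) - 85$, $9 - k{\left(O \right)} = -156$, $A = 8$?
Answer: $- \frac{128}{24853} \approx -0.0051503$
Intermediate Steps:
$k{\left(O \right)} = 165$ ($k{\left(O \right)} = 9 - -156 = 9 + 156 = 165$)
$L = -16$ ($L = \left(-10 + 79\right) - 85 = 69 - 85 = -16$)
$r = -24853$ ($r = -32937 + \left(165 - -7919\right) = -32937 + \left(165 + 7919\right) = -32937 + 8084 = -24853$)
$p{\left(G \right)} = G \left(8 + G\right)$ ($p{\left(G \right)} = G \left(G + 8\right) = G \left(8 + G\right)$)
$\frac{p{\left(L \right)}}{r} = \frac{\left(-16\right) \left(8 - 16\right)}{-24853} = \left(-16\right) \left(-8\right) \left(- \frac{1}{24853}\right) = 128 \left(- \frac{1}{24853}\right) = - \frac{128}{24853}$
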